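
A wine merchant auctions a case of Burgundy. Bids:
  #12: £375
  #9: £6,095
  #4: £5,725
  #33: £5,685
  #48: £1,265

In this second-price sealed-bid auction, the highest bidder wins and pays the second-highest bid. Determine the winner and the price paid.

Second-price sealed-bid auction: the highest bidder wins and pays the second-highest bid.
Bids in order: 6,095 (#9) > 5,725 (#4) > 5,685 (#33) > 1,265 (#48) > 375 (#12)
#9 wins with the highest bid; price is set by the runner-up at £5,725.

#9 pays £5,725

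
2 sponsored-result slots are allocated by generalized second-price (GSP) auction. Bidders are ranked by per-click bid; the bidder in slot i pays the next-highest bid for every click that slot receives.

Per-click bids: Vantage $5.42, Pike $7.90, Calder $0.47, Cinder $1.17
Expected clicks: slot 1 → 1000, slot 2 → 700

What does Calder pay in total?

Calder pays $0.00

Ranked by bid: $7.90 (Pike) > $5.42 (Vantage) > $1.17 (Cinder) > …
Calder ranks below slot 2 → no slot, pays nothing.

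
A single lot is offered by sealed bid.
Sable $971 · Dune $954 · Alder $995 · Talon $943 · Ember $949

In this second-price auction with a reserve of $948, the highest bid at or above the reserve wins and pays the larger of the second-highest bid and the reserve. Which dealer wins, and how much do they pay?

Bids in order: 995 (Alder) > 971 (Sable) > 954 (Dune) > 949 (Ember) > 943 (Talon)
Alder has the top bid at or above the reserve ($995).
max(second-highest $971, reserve $948) = $971; the reserve does not bind.

Alder pays $971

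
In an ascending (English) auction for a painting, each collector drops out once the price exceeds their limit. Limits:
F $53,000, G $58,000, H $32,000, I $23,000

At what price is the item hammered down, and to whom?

Ascending (English) auction: the price rises until one bidder remains; the winner pays the price at which the last rival dropped out.
Limits in order: 58,000 (G) > 53,000 (F) > 32,000 (H) > 23,000 (I)
Once the price passes $53,000, only G is left; the hammer falls at F's limit of $53,000.

G wins at $53,000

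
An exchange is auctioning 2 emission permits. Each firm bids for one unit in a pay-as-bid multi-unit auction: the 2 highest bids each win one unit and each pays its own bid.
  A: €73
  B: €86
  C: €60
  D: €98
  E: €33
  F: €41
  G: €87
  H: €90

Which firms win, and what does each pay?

D €98, H €90

Ordering the bids: 98 (D), 90 (H), 87 (G), 86 (B), …
The 2 highest are D, H.
Each winner pays its own bid: D €98, H €90.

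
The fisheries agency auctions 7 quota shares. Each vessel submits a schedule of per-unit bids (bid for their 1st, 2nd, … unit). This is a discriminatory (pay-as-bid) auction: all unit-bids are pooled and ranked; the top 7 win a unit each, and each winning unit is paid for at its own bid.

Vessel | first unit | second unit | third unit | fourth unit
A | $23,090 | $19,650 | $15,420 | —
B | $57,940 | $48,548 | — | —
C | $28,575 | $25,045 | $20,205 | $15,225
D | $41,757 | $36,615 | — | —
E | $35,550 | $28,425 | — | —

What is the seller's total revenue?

Total revenue: $277,410

Merging the schedules and taking the best 7: 57,940 (B-1), 48,548 (B-2), 41,757 (D-1), 36,615 (D-2), 35,550 (E-1), 28,575 (C-1), 28,425 (E-2)
Next rejected bid: $25,045 (not a price — pay-as-bid).
Each winning unit pays its own bid.
Revenue = 57,940 + 48,548 + 41,757 + 36,615 + 35,550 + 28,575 + 28,425 = $277,410.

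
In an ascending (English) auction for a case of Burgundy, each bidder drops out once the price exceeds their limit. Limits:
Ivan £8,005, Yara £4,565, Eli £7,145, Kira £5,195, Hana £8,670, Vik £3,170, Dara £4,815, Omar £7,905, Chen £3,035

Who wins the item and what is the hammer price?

Hana wins at £8,005

Limits ranked: 8,670 (Hana) > 8,005 (Ivan) > 7,905 (Omar) > 7,145 (Eli) > 5,195 (Kira) > 4,815 (Dara) > …
Bidding ends when Ivan exits at £8,005; Hana takes it.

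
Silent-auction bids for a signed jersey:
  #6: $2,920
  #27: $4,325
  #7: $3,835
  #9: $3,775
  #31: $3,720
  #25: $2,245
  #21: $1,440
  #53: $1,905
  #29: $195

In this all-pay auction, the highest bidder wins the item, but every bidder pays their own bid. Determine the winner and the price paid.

Sorting bids: 4,325 (#27) > 3,835 (#7) > 3,775 (#9) > 3,720 (#31) > 2,920 (#6) > 2,245 (#25) > …
#27 wins with the top bid; all bids are sunk regardless.

#27 pays $4,325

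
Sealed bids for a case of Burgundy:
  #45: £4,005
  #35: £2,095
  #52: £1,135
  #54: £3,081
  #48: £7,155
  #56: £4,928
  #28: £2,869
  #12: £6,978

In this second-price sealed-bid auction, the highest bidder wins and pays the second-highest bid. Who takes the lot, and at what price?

Second-price sealed-bid auction: the highest bidder wins and pays the second-highest bid.
Bids ranked: 7,155 (#48) > 6,978 (#12) > 4,928 (#56) > 4,005 (#45) > 3,081 (#54) > 2,869 (#28) > …
#48 is highest; pays the second-highest bid, £6,978.

#48 pays £6,978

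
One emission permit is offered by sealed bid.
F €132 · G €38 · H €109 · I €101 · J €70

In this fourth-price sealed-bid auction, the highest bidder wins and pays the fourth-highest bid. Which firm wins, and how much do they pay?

Bids ranked: 132 (F) > 109 (H) > 101 (I) > 70 (J) > 38 (G)
F wins; payment is bid #4 in the ranking = €70.

F pays €70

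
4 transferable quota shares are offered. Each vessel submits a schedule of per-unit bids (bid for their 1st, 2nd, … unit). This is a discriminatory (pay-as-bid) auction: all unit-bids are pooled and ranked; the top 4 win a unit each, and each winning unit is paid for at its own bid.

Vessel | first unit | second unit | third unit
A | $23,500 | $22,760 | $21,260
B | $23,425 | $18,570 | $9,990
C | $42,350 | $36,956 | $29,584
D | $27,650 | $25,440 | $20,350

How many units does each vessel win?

All unit-bids, highest first — top 4: 42,350 (C-1), 36,956 (C-2), 29,584 (C-3), 27,650 (D-1)
Next rejected bid: $25,440 (not a price — pay-as-bid).
Allocation: C 3, D 1.

C 3, D 1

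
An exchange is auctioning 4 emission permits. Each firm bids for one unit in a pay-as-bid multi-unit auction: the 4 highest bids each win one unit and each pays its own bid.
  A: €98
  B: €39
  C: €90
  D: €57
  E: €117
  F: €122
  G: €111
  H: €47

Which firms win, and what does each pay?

Ordering the bids: 122 (F), 117 (E), 111 (G), 98 (A), 90 (C), 57 (D), …
The 4 highest are F, E, G, A.
Each winner pays its own bid: F €122, E €117, G €111, A €98.

F €122, E €117, G €111, A €98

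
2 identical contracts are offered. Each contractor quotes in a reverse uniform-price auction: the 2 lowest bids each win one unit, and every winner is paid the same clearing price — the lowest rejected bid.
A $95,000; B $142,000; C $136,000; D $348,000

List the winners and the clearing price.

A, C; each is paid $142,000

Sorting: 95,000 (A), 136,000 (C), 142,000 (B), 348,000 (D)
The 2 lowest are A, C.
First losing bid is B's $142,000, which sets the uniform price.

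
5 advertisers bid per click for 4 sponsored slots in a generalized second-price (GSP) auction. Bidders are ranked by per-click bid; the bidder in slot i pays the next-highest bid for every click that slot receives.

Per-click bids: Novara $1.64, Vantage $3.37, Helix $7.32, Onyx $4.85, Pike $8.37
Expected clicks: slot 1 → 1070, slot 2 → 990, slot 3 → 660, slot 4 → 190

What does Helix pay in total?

Per-click bids in order: $8.37 (Pike) > $7.32 (Helix) > $4.85 (Onyx) > $3.37 (Vantage) > $1.64 (Novara)
Helix holds slot 2 → pays next bid $4.85 × 990 clicks = $4801.50.

Helix pays $4801.50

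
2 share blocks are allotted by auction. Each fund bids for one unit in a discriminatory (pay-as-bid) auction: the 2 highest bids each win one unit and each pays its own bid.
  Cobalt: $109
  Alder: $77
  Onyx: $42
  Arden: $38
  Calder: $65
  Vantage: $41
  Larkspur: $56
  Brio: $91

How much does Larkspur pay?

Bids ranked high→low: 109 (Cobalt), 91 (Brio), 77 (Alder), 65 (Calder), …
The 2 highest are Cobalt, Brio.
Larkspur does not win → $0.

Larkspur pays $0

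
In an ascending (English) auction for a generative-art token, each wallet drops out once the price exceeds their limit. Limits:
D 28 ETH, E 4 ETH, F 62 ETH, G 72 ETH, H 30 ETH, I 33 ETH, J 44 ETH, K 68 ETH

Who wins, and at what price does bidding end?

G wins at 68 ETH

Sorting limits: 72 (G) > 68 (K) > 62 (F) > 44 (J) > 33 (I) > 30 (H) > …
Bidding ends when K exits at 68 ETH; G takes it.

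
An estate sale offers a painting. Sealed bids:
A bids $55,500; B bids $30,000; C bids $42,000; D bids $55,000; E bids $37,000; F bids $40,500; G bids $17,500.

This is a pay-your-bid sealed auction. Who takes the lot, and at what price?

A pays $55,500

Bids in order: 55,500 (A) > 55,000 (D) > 42,000 (C) > 40,500 (F) > 37,000 (E) > 30,000 (B) > …
A has the highest bid and pays exactly that: $55,500.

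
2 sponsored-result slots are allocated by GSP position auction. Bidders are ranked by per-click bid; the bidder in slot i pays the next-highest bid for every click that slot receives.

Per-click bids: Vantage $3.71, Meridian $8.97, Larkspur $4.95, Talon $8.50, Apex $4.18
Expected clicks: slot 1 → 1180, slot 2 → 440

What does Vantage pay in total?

Ranked by bid: $8.97 (Meridian) > $8.50 (Talon) > $4.95 (Larkspur) > …
Vantage ranks below slot 2 → no slot, pays nothing.

Vantage pays $0.00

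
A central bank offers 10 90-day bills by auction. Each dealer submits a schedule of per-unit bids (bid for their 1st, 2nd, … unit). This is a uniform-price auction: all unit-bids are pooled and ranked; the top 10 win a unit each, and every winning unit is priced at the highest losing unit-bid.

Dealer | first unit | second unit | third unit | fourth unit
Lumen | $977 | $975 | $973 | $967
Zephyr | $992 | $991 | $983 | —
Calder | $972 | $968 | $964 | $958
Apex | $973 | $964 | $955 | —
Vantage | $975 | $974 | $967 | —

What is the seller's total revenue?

Total revenue: $9,680

All unit-bids, highest first — top 10: 992 (Zephyr-1), 991 (Zephyr-2), 983 (Zephyr-3), 977 (Lumen-1), 975 (Lumen-2), 975 (Vantage-1), 974 (Vantage-2), 973 (Lumen-3), 973 (Apex-1), 972 (Calder-1)
The (k+1)-th unit-bid is $968.
Allocation: Apex 1, Calder 1, Lumen 3, Vantage 2, Zephyr 3. Every unit priced at $968.
Revenue = 10 × 968 = $9,680.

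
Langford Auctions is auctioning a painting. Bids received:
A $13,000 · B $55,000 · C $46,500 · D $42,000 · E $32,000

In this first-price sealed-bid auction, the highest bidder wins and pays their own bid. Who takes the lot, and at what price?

B pays $55,000

First-price sealed-bid auction: the highest bidder wins and pays their own bid.
Bids in order: 55,000 (B) > 46,500 (C) > 42,000 (D) > 32,000 (E) > 13,000 (A)
B is highest → pays own bid, $55,000.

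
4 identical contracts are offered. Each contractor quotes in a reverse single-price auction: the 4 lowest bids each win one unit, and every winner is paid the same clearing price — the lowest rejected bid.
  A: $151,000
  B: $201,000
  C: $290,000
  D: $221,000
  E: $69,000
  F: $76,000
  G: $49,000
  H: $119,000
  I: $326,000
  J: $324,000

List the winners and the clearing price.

Bids ranked low→high: 49,000 (G), 69,000 (E), 76,000 (F), 119,000 (H), 151,000 (A), 201,000 (B), …
The 4 lowest are G, E, F, H.
Clearing price = lowest rejected bid = $151,000.

G, E, F, H; each is paid $151,000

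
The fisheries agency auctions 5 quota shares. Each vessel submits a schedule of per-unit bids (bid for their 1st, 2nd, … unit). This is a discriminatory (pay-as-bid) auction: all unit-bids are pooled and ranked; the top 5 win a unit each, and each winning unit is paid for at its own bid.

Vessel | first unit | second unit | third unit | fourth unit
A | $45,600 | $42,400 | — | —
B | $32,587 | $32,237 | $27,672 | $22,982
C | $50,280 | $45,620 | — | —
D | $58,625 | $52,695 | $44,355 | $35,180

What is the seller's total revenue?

Total revenue: $252,820

Merging the schedules and taking the best 5: 58,625 (D-1), 52,695 (D-2), 50,280 (C-1), 45,620 (C-2), 45,600 (A-1)
Next rejected bid: $44,355 (not a price — pay-as-bid).
Each winning unit pays its own bid.
Revenue = 58,625 + 52,695 + 50,280 + 45,620 + 45,600 = $252,820.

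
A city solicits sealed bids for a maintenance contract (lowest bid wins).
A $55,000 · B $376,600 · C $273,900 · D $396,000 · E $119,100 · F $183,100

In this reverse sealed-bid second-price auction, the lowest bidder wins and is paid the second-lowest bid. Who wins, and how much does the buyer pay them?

Reverse sealed-bid second-price auction: the lowest bidder wins and is paid the second-lowest bid.
Bids ranked: 55,000 (A) < 119,100 (E) < 183,100 (F) < 273,900 (C) < 376,600 (B) < 396,000 (D)
A wins with the lowest bid; price is set by the runner-up at $119,100.

A is paid $119,100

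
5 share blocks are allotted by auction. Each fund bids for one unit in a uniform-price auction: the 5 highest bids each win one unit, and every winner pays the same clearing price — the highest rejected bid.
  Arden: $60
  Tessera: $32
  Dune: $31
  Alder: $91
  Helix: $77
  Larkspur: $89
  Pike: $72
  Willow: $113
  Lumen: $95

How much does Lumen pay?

Lumen pays $72

Bids ranked high→low: 113 (Willow), 95 (Lumen), 91 (Alder), 89 (Larkspur), 77 (Helix), 72 (Pike), 60 (Arden), …
The 5 highest are Willow, Lumen, Alder, Larkspur, Helix.
Clearing price = highest rejected bid = $72.
Lumen wins → pays $72.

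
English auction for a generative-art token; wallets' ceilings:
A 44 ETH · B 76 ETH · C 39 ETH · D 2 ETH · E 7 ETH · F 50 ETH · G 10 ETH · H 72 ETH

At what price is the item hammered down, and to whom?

B wins at 72 ETH

Rule: the price rises until one bidder remains; the winner pays the price at which the last rival dropped out.
Limits in order: 76 (B) > 72 (H) > 50 (F) > 44 (A) > 39 (C) > 10 (G) > …
Once the price passes 72 ETH, only B is left; the hammer falls at H's limit of 72 ETH.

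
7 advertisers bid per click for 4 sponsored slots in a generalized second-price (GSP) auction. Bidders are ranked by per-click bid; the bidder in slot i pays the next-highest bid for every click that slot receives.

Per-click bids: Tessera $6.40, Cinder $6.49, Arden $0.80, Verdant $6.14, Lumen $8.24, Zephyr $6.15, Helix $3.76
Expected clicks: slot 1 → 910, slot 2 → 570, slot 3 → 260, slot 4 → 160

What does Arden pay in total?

Ranked by bid: $8.24 (Lumen) > $6.49 (Cinder) > $6.40 (Tessera) > $6.15 (Zephyr) > $6.14 (Verdant) > …
Arden ranks below slot 4 → no slot, pays nothing.

Arden pays $0.00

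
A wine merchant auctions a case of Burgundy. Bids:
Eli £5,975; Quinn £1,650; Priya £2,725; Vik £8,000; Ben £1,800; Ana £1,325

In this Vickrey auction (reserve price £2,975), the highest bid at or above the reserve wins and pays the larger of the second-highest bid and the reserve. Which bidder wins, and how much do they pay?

Vik pays £5,975

Vickrey auction (reserve price £2,975): the highest bid at or above the reserve wins and pays the larger of the second-highest bid and the reserve.
Bids in order: 8,000 (Vik) > 5,975 (Eli) > 2,725 (Priya) > 1,800 (Ben) > 1,650 (Quinn) > 1,325 (Ana)
Vik has the top bid at or above the reserve (£8,000).
max(second-highest £5,975, reserve £2,975) = £5,975; the reserve does not bind.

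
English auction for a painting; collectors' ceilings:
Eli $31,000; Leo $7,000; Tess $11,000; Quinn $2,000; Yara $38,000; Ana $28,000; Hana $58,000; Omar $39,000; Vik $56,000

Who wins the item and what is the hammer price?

Limits ranked: 58,000 (Hana) > 56,000 (Vik) > 39,000 (Omar) > 38,000 (Yara) > 31,000 (Eli) > 28,000 (Ana) > …
Vik is the last rival to drop out, at $56,000; Hana remains and wins at that price.

Hana wins at $56,000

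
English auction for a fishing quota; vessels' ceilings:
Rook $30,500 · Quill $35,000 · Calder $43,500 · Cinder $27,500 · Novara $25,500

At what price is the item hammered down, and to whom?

Ascending (English) auction: the price rises until one bidder remains; the winner pays the price at which the last rival dropped out.
Limits in order: 43,500 (Calder) > 35,000 (Quill) > 30,500 (Rook) > 27,500 (Cinder) > 25,500 (Novara)
Bidding ends when Quill exits at $35,000; Calder takes it.

Calder wins at $35,000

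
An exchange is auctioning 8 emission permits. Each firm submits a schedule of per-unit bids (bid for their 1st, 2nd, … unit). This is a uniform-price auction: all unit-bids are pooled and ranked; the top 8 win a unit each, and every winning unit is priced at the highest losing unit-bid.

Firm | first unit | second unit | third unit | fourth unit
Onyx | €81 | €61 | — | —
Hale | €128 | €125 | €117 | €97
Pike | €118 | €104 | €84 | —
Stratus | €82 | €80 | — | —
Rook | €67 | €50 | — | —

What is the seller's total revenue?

All unit-bids, highest first — top 8: 128 (Hale-1), 125 (Hale-2), 118 (Pike-1), 117 (Hale-3), 104 (Pike-2), 97 (Hale-4), 84 (Pike-3), 82 (Stratus-1)
First bid not allocated: €81.
Allocation: Hale 4, Pike 3, Stratus 1. Every unit priced at €81.
Revenue = 8 × 81 = €648.

Total revenue: €648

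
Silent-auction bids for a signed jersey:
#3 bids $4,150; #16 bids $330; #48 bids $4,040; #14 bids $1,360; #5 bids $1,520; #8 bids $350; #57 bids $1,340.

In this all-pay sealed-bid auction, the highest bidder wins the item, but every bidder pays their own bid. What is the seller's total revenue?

Total revenue: $13,090

Bids ranked: 4,150 (#3) > 4,040 (#48) > 1,520 (#5) > 1,360 (#14) > 1,340 (#57) > 350 (#8) > …
Every bidder forfeits their bid regardless of winning.
Revenue = 4,150 + 330 + 4,040 + 1,360 + 1,520 + 350 + 1,340 = $13,090.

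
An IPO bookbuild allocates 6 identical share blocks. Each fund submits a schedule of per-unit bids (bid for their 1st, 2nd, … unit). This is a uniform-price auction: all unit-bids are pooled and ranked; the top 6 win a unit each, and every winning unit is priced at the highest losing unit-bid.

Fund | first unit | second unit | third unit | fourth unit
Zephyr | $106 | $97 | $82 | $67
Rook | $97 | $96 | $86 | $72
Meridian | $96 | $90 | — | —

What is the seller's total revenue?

Total revenue: $516

All unit-bids, highest first — top 6: 106 (Zephyr-1), 97 (Zephyr-2), 97 (Rook-1), 96 (Rook-2), 96 (Meridian-1), 90 (Meridian-2)
The (k+1)-th unit-bid is $86.
Allocation: Meridian 2, Rook 2, Zephyr 2. Every unit priced at $86.
Revenue = 6 × 86 = $516.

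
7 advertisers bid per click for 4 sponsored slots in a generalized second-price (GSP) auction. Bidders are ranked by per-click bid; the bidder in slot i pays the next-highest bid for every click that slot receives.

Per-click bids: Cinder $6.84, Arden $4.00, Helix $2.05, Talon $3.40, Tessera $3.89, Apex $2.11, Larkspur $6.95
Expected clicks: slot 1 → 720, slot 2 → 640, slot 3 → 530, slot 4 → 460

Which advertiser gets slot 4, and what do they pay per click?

Tessera; $3.40 per click

Ranked by bid: $6.95 (Larkspur) > $6.84 (Cinder) > $4.00 (Arden) > $3.89 (Tessera) > $3.40 (Talon) > …
Slot 4 goes to the fourth-ranked bidder, Tessera, who pays the next bid down: $3.40/click.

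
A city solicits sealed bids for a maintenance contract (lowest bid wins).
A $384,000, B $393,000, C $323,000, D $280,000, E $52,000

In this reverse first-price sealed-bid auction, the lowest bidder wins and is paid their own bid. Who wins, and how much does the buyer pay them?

E is paid $52,000

Reverse first-price sealed-bid auction: the lowest bidder wins and is paid their own bid.
Bids ranked: 52,000 (E) < 280,000 (D) < 323,000 (C) < 384,000 (A) < 393,000 (B)
E is lowest → is paid own bid, $52,000.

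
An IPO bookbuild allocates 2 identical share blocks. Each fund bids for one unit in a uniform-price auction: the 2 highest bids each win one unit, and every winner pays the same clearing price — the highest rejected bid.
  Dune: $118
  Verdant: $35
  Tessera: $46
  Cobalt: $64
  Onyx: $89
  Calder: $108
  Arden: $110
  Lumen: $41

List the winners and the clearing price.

Ordering the bids: 118 (Dune), 110 (Arden), 108 (Calder), 89 (Onyx), …
Top 2: Dune, Arden.
First losing bid is Calder's $108, which sets the uniform price.

Dune, Arden; each pays $108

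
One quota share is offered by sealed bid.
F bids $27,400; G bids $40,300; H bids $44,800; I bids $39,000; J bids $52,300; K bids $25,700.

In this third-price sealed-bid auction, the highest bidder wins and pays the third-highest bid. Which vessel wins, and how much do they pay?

Third-price sealed-bid auction: the highest bidder wins and pays the third-highest bid.
Bids in order: 52,300 (J) > 44,800 (H) > 40,300 (G) > 39,000 (I) > 27,400 (F) > 25,700 (K)
J is highest; pays the third-highest bid, $40,300.

J pays $40,300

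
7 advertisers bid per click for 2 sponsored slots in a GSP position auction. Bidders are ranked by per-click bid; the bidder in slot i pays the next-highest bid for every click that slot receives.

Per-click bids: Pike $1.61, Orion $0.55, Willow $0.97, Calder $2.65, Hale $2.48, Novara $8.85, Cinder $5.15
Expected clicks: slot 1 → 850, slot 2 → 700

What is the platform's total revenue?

Total revenue: $6232.50

Sorting advertisers: $8.85 (Novara) > $5.15 (Cinder) > $2.65 (Calder) > …
Slot 1: Novara pays $5.15 × 850 = $4377.50
Slot 2: Cinder pays $2.65 × 700 = $1855.00
Total = $6232.50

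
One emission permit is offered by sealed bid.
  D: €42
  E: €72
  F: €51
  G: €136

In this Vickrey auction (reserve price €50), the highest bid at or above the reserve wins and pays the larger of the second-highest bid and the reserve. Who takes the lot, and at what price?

G pays €72

Sorting bids: 136 (G) > 72 (E) > 51 (F) > 42 (D)
Highest eligible bid: G at €136.
Second-highest bid €72 exceeds the reserve €50 → payment €72.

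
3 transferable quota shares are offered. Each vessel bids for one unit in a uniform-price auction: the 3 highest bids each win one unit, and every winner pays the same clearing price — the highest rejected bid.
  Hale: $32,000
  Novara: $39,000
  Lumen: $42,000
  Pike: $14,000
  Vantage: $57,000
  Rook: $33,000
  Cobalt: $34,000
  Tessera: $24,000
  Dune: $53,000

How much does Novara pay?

Sorting: 57,000 (Vantage), 53,000 (Dune), 42,000 (Lumen), 39,000 (Novara), 34,000 (Cobalt), …
The 3 highest are Vantage, Dune, Lumen.
Highest unsuccessful bid: $39,000 → clearing price.
Novara does not win → pays $0.

Novara pays $0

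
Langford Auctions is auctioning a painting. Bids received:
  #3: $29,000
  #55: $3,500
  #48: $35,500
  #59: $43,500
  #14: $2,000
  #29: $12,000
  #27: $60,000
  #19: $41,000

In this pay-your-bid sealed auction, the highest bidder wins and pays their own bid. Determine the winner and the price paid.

Bids in order: 60,000 (#27) > 43,500 (#59) > 41,000 (#19) > 35,500 (#48) > 29,000 (#3) > 12,000 (#29) > …
#27 is highest → pays own bid, $60,000.

#27 pays $60,000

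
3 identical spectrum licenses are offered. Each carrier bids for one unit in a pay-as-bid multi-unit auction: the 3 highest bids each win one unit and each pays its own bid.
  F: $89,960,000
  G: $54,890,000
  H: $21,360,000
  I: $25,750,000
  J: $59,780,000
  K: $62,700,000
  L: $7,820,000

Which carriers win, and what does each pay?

F $89,960,000, K $62,700,000, J $59,780,000

Bids ranked high→low: 89,960,000 (F), 62,700,000 (K), 59,780,000 (J), 54,890,000 (G), 25,750,000 (I), …
The 3 highest are F, K, J.
Each winner pays its own bid: F $89,960,000, K $62,700,000, J $59,780,000.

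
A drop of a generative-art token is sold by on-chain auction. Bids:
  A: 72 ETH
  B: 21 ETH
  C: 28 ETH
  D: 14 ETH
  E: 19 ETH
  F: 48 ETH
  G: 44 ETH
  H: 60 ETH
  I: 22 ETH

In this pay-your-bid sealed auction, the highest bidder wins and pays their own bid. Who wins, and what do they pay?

Bids in order: 72 (A) > 60 (H) > 48 (F) > 44 (G) > 28 (C) > 22 (I) > …
A has the highest bid and pays exactly that: 72 ETH.

A pays 72 ETH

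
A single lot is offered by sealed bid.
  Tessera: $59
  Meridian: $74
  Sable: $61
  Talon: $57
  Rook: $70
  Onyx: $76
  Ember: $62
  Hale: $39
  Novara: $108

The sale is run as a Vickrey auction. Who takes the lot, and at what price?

Rule: the highest bidder wins and pays the second-highest bid.
Sorting bids: 108 (Novara) > 76 (Onyx) > 74 (Meridian) > 70 (Rook) > 62 (Ember) > 61 (Sable) > …
Novara is highest; pays the second-highest bid, $76.

Novara pays $76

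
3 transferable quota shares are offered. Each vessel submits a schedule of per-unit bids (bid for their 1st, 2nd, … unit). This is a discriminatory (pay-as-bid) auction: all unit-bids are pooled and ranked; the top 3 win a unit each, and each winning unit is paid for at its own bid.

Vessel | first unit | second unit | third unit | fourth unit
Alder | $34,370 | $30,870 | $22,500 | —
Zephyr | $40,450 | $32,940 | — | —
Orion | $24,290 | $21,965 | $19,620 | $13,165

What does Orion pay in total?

Orion pays $0

All unit-bids, highest first — top 3: 40,450 (Zephyr-1), 34,370 (Alder-1), 32,940 (Zephyr-2)
Next rejected bid: $30,870 (not a price — pay-as-bid).
Orion wins no units.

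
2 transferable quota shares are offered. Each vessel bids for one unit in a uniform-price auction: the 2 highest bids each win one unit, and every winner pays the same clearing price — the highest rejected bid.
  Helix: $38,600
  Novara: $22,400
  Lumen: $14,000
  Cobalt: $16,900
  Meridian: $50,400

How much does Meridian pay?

Meridian pays $22,400

Sorting: 50,400 (Meridian), 38,600 (Helix), 22,400 (Novara), 16,900 (Cobalt), …
Top 2: Meridian, Helix.
Clearing price = highest rejected bid = $22,400.
Meridian wins → pays $22,400.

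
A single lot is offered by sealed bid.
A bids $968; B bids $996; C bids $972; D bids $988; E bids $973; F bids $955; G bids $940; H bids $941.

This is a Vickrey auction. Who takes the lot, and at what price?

Bids in order: 996 (B) > 988 (D) > 973 (E) > 972 (C) > 968 (A) > 955 (F) > …
B is highest; pays the second-highest bid, $988.

B pays $988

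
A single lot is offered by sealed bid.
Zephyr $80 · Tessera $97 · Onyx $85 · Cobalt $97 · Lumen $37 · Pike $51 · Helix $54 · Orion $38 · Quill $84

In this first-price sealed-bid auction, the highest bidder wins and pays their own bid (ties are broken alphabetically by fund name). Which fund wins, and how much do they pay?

Rule: the highest bidder wins and pays their own bid.
Bids in order: 97 (Cobalt) > 97 (Tessera) > 85 (Onyx) > 84 (Quill) > 80 (Zephyr) > 54 (Helix) > …
Tie at $97 → Cobalt wins by tie-break.
Cobalt is highest → pays own bid, $97.

Cobalt pays $97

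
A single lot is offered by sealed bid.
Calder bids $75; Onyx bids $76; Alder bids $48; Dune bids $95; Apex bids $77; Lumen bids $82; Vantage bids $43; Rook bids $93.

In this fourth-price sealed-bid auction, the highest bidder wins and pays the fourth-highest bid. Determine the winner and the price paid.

Bids ranked: 95 (Dune) > 93 (Rook) > 82 (Lumen) > 77 (Apex) > 76 (Onyx) > 75 (Calder) > …
Dune is highest; pays the fourth-highest bid, $77.

Dune pays $77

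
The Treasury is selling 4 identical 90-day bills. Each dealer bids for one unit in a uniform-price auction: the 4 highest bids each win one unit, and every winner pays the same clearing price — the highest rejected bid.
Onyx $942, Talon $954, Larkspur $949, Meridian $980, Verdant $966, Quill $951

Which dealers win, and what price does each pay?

Meridian, Verdant, Talon, Quill; each pays $949

Ordering the bids: 980 (Meridian), 966 (Verdant), 954 (Talon), 951 (Quill), 949 (Larkspur), 942 (Onyx)
Top 4: Meridian, Verdant, Talon, Quill.
Clearing price = highest rejected bid = $949.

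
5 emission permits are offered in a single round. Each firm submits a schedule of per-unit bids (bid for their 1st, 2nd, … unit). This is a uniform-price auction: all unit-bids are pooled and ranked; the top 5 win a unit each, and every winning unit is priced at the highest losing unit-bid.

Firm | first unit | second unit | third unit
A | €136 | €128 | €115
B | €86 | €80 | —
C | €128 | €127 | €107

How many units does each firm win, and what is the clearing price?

Pooled unit-bids ranked (top 5): 136 (A-1), 128 (A-2), 128 (C-1), 127 (C-2), 115 (A-3)
Highest rejected unit-bid = €107.
Allocation: A 3, C 2.

A 3, C 2; clearing price €107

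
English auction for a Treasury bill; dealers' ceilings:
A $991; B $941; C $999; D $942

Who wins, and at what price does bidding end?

Rule: the price rises until one bidder remains; the winner pays the price at which the last rival dropped out.
Limits in order: 999 (C) > 991 (A) > 942 (D) > 941 (B)
Bidding ends when A exits at $991; C takes it.

C wins at $991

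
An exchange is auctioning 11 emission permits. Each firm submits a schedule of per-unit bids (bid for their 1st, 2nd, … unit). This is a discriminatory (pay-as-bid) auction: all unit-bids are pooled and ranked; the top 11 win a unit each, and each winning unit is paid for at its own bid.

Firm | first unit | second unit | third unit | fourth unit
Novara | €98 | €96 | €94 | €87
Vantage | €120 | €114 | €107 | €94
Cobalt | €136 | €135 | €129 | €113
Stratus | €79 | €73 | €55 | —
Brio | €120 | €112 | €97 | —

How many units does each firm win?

Brio 3, Cobalt 4, Novara 1, Vantage 3

All unit-bids, highest first — top 11: 136 (Cobalt-1), 135 (Cobalt-2), 129 (Cobalt-3), 120 (Vantage-1), 120 (Brio-1), 114 (Vantage-2), 113 (Cobalt-4), 112 (Brio-2), 107 (Vantage-3), 98 (Novara-1), 97 (Brio-3)
Next rejected bid: €96 (not a price — pay-as-bid).
Allocation: Brio 3, Cobalt 4, Novara 1, Vantage 3.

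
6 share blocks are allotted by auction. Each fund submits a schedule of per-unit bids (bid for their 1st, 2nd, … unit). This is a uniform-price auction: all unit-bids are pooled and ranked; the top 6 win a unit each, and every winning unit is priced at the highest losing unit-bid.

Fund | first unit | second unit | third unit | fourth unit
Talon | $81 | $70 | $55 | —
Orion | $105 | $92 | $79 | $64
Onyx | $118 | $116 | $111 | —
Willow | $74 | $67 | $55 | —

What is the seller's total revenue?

All unit-bids, highest first — top 6: 118 (Onyx-1), 116 (Onyx-2), 111 (Onyx-3), 105 (Orion-1), 92 (Orion-2), 81 (Talon-1)
Highest rejected unit-bid = $79.
Allocation: Onyx 3, Orion 2, Talon 1. Every unit priced at $79.
Revenue = 6 × 79 = $474.

Total revenue: $474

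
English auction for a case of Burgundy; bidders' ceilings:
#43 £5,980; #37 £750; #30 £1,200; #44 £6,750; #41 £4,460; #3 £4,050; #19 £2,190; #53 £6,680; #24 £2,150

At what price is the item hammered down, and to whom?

#44 wins at £6,680

Rule: the price rises until one bidder remains; the winner pays the price at which the last rival dropped out.
Limits ranked: 6,750 (#44) > 6,680 (#53) > 5,980 (#43) > 4,460 (#41) > 4,050 (#3) > 2,190 (#19) > …
Bidding ends when #53 exits at £6,680; #44 takes it.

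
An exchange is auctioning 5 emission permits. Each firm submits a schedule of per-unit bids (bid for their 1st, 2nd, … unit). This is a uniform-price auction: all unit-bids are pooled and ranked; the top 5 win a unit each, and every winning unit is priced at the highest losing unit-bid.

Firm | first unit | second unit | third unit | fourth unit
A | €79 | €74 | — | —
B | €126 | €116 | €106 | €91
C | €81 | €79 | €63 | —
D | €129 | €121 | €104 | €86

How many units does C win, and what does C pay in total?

All unit-bids, highest first — top 5: 129 (D-1), 126 (B-1), 121 (D-2), 116 (B-2), 106 (B-3)
First bid not allocated: €104.
C wins 0 unit(s) at €104 each.

C: 0 units, pays €0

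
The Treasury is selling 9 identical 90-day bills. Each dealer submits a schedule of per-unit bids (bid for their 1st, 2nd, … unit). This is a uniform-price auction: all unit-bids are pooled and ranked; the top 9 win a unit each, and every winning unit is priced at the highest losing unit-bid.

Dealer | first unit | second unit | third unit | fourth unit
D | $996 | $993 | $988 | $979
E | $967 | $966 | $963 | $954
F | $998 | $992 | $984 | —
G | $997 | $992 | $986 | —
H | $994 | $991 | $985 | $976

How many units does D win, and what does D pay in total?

D: 3 units, pays $2,958

Pooled unit-bids ranked (top 9): 998 (F-1), 997 (G-1), 996 (D-1), 994 (H-1), 993 (D-2), 992 (F-2), 992 (G-2), 991 (H-2), 988 (D-3)
The (k+1)-th unit-bid is $986.
D wins 3 unit(s) at $986 each.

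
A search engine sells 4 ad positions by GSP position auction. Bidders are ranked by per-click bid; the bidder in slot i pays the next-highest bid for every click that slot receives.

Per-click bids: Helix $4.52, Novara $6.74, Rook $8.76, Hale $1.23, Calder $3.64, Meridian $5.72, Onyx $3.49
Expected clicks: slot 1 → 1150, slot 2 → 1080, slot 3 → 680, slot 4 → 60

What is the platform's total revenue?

Ranked by bid: $8.76 (Rook) > $6.74 (Novara) > $5.72 (Meridian) > $4.52 (Helix) > $3.64 (Calder) > …
Slot 1: Rook pays $6.74 × 1150 = $7751.00
Slot 2: Novara pays $5.72 × 1080 = $6177.60
Slot 3: Meridian pays $4.52 × 680 = $3073.60
Slot 4: Helix pays $3.64 × 60 = $218.40
Total = $17220.60

Total revenue: $17220.60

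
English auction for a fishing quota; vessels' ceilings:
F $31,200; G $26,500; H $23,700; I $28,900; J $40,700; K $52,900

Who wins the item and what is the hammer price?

K wins at $40,700

Limits ranked: 52,900 (K) > 40,700 (J) > 31,200 (F) > 28,900 (I) > 26,500 (G) > 23,700 (H)
J is the last rival to drop out, at $40,700; K remains and wins at that price.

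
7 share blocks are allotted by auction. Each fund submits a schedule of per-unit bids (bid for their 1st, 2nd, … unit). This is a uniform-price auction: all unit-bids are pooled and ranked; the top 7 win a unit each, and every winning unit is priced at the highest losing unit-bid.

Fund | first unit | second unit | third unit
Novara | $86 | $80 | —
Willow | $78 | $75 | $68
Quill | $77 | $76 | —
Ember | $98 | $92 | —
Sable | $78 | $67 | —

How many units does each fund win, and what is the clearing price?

Ember 2, Novara 2, Quill 1, Sable 1, Willow 1; clearing price $76

All unit-bids, highest first — top 7: 98 (Ember-1), 92 (Ember-2), 86 (Novara-1), 80 (Novara-2), 78 (Willow-1), 78 (Sable-1), 77 (Quill-1)
Highest rejected unit-bid = $76.
Allocation: Ember 2, Novara 2, Quill 1, Sable 1, Willow 1.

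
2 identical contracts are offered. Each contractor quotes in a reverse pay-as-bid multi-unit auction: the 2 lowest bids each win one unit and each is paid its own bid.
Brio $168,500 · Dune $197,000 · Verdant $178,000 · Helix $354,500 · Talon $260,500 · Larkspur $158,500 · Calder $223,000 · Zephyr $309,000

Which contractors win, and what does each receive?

Bids ranked low→high: 158,500 (Larkspur), 168,500 (Brio), 178,000 (Verdant), 197,000 (Dune), …
Winners (2 units): Larkspur, Brio.
Each winner is paid its own bid: Larkspur $158,500, Brio $168,500.

Larkspur $158,500, Brio $168,500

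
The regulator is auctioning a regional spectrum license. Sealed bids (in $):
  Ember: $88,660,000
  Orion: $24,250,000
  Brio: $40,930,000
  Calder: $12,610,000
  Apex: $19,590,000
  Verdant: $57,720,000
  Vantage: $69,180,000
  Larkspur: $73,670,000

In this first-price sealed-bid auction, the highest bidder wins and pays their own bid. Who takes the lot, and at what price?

Ember pays $88,660,000

First-price sealed-bid auction: the highest bidder wins and pays their own bid.
Sorting bids: 88,660,000 (Ember) > 73,670,000 (Larkspur) > 69,180,000 (Vantage) > 57,720,000 (Verdant) > 40,930,000 (Brio) > 24,250,000 (Orion) > …
Ember has the highest bid and pays exactly that: $88,660,000.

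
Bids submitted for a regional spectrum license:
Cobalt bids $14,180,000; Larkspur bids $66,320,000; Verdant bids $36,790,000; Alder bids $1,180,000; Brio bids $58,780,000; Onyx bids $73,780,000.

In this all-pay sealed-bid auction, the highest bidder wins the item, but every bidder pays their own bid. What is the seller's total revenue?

Total revenue: $251,030,000

Bids in order: 73,780,000 (Onyx) > 66,320,000 (Larkspur) > 58,780,000 (Brio) > 36,790,000 (Verdant) > 14,180,000 (Cobalt) > 1,180,000 (Alder)
Onyx wins with the top bid; all bids are sunk regardless.
Every bidder forfeits their bid regardless of winning.
Revenue = 14,180,000 + 66,320,000 + 36,790,000 + 1,180,000 + 58,780,000 + 73,780,000 = $251,030,000.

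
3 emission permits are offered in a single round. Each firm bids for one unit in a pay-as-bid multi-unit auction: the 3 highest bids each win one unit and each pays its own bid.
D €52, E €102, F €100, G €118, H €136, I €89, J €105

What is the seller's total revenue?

Sorting: 136 (H), 118 (G), 105 (J), 102 (E), 100 (F), …
The 3 highest are H, G, J.
Total revenue = 136 + 118 + 105 = €359.

Total revenue: €359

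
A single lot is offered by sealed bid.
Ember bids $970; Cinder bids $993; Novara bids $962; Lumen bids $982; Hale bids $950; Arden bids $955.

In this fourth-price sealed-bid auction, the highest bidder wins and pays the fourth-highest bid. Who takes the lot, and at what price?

Cinder pays $962

Sorting bids: 993 (Cinder) > 982 (Lumen) > 970 (Ember) > 962 (Novara) > 955 (Arden) > 950 (Hale)
Cinder is highest; pays the fourth-highest bid, $962.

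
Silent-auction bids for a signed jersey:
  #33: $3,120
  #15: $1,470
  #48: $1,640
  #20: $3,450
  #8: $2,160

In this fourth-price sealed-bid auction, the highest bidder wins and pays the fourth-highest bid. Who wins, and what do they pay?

Sorting bids: 3,450 (#20) > 3,120 (#33) > 2,160 (#8) > 1,640 (#48) > 1,470 (#15)
#20 is highest; pays the fourth-highest bid, $1,640.

#20 pays $1,640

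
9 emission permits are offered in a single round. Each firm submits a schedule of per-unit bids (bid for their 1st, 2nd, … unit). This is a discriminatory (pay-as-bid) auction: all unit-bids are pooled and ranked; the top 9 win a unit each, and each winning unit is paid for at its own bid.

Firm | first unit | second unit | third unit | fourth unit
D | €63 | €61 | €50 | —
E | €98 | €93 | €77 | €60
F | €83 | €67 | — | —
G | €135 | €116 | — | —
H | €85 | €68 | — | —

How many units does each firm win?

E 3, F 2, G 2, H 2

All unit-bids, highest first — top 9: 135 (G-1), 116 (G-2), 98 (E-1), 93 (E-2), 85 (H-1), 83 (F-1), 77 (E-3), 68 (H-2), 67 (F-2)
Next rejected bid: €63 (not a price — pay-as-bid).
Allocation: E 3, F 2, G 2, H 2.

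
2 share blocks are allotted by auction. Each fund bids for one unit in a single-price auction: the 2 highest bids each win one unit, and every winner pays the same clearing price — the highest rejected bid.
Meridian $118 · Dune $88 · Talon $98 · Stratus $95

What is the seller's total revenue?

Bids ranked high→low: 118 (Meridian), 98 (Talon), 95 (Stratus), 88 (Dune)
The 2 highest are Meridian, Talon.
Highest unsuccessful bid: $95 → clearing price.
Total revenue = 2 × $95 = $190.

Total revenue: $190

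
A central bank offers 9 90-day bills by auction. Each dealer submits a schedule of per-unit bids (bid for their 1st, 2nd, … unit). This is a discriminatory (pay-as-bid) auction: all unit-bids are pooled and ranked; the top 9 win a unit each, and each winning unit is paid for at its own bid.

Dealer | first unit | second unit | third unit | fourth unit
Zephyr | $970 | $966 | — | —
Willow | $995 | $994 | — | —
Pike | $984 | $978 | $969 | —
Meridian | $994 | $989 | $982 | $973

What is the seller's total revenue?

Total revenue: $8,859

Merging the schedules and taking the best 9: 995 (Willow-1), 994 (Willow-2), 994 (Meridian-1), 989 (Meridian-2), 984 (Pike-1), 982 (Meridian-3), 978 (Pike-2), 973 (Meridian-4), 970 (Zephyr-1)
Next rejected bid: $969 (not a price — pay-as-bid).
Each winning unit pays its own bid.
Revenue = 995 + 994 + 994 + 989 + 984 + 982 + 978 + 973 + 970 = $8,859.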